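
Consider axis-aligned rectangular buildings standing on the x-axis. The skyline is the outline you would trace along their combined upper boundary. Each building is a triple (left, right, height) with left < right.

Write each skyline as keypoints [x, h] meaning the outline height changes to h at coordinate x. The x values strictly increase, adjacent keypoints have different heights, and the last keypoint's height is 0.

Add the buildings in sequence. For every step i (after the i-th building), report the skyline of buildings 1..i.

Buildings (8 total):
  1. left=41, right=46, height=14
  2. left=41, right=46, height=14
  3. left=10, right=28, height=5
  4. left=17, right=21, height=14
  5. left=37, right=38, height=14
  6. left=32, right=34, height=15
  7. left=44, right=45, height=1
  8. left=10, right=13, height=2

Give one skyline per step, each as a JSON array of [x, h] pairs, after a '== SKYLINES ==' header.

== SKYLINES ==
[[41,14],[46,0]]
[[41,14],[46,0]]
[[10,5],[28,0],[41,14],[46,0]]
[[10,5],[17,14],[21,5],[28,0],[41,14],[46,0]]
[[10,5],[17,14],[21,5],[28,0],[37,14],[38,0],[41,14],[46,0]]
[[10,5],[17,14],[21,5],[28,0],[32,15],[34,0],[37,14],[38,0],[41,14],[46,0]]
[[10,5],[17,14],[21,5],[28,0],[32,15],[34,0],[37,14],[38,0],[41,14],[46,0]]
[[10,5],[17,14],[21,5],[28,0],[32,15],[34,0],[37,14],[38,0],[41,14],[46,0]]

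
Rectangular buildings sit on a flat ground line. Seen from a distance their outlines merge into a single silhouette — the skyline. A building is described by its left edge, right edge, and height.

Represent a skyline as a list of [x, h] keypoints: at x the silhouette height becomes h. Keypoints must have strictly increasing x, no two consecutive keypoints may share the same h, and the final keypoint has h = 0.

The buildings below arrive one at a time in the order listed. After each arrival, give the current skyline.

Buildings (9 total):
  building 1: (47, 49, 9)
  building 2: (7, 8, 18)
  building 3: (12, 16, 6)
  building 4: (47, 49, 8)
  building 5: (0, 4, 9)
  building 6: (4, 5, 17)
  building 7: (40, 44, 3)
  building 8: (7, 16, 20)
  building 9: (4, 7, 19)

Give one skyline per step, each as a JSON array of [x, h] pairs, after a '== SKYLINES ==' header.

== SKYLINES ==
[[47,9],[49,0]]
[[7,18],[8,0],[47,9],[49,0]]
[[7,18],[8,0],[12,6],[16,0],[47,9],[49,0]]
[[7,18],[8,0],[12,6],[16,0],[47,9],[49,0]]
[[0,9],[4,0],[7,18],[8,0],[12,6],[16,0],[47,9],[49,0]]
[[0,9],[4,17],[5,0],[7,18],[8,0],[12,6],[16,0],[47,9],[49,0]]
[[0,9],[4,17],[5,0],[7,18],[8,0],[12,6],[16,0],[40,3],[44,0],[47,9],[49,0]]
[[0,9],[4,17],[5,0],[7,20],[16,0],[40,3],[44,0],[47,9],[49,0]]
[[0,9],[4,19],[7,20],[16,0],[40,3],[44,0],[47,9],[49,0]]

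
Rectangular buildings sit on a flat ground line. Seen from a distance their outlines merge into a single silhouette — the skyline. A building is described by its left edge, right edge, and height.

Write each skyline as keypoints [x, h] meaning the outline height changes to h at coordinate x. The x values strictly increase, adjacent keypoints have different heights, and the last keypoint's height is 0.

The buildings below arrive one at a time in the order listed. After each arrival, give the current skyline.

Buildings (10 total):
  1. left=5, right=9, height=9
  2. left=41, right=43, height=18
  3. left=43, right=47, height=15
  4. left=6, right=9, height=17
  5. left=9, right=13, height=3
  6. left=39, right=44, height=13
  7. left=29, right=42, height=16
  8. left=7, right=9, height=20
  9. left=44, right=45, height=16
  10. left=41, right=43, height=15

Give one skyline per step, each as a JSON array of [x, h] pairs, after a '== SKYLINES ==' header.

== SKYLINES ==
[[5,9],[9,0]]
[[5,9],[9,0],[41,18],[43,0]]
[[5,9],[9,0],[41,18],[43,15],[47,0]]
[[5,9],[6,17],[9,0],[41,18],[43,15],[47,0]]
[[5,9],[6,17],[9,3],[13,0],[41,18],[43,15],[47,0]]
[[5,9],[6,17],[9,3],[13,0],[39,13],[41,18],[43,15],[47,0]]
[[5,9],[6,17],[9,3],[13,0],[29,16],[41,18],[43,15],[47,0]]
[[5,9],[6,17],[7,20],[9,3],[13,0],[29,16],[41,18],[43,15],[47,0]]
[[5,9],[6,17],[7,20],[9,3],[13,0],[29,16],[41,18],[43,15],[44,16],[45,15],[47,0]]
[[5,9],[6,17],[7,20],[9,3],[13,0],[29,16],[41,18],[43,15],[44,16],[45,15],[47,0]]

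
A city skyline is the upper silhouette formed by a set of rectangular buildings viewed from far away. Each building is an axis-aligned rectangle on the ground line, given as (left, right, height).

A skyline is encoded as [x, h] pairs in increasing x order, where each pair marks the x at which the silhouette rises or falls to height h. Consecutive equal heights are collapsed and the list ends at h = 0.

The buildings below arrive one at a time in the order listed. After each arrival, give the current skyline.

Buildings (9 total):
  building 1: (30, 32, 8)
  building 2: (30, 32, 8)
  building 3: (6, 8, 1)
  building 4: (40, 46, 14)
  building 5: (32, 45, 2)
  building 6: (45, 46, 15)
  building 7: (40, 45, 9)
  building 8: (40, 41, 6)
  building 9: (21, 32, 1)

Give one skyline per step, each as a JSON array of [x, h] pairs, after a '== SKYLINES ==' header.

== SKYLINES ==
[[30,8],[32,0]]
[[30,8],[32,0]]
[[6,1],[8,0],[30,8],[32,0]]
[[6,1],[8,0],[30,8],[32,0],[40,14],[46,0]]
[[6,1],[8,0],[30,8],[32,2],[40,14],[46,0]]
[[6,1],[8,0],[30,8],[32,2],[40,14],[45,15],[46,0]]
[[6,1],[8,0],[30,8],[32,2],[40,14],[45,15],[46,0]]
[[6,1],[8,0],[30,8],[32,2],[40,14],[45,15],[46,0]]
[[6,1],[8,0],[21,1],[30,8],[32,2],[40,14],[45,15],[46,0]]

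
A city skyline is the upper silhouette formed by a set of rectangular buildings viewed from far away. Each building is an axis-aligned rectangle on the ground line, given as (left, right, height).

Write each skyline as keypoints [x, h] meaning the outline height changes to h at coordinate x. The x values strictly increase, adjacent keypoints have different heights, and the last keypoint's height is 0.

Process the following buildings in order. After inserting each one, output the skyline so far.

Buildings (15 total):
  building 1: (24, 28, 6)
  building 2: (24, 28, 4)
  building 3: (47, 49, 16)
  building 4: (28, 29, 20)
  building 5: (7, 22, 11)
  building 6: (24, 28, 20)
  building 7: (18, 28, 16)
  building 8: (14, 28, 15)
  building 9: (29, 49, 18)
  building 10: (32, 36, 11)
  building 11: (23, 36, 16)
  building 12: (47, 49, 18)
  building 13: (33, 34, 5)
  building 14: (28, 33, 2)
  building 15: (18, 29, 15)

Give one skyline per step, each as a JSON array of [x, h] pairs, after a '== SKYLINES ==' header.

== SKYLINES ==
[[24,6],[28,0]]
[[24,6],[28,0]]
[[24,6],[28,0],[47,16],[49,0]]
[[24,6],[28,20],[29,0],[47,16],[49,0]]
[[7,11],[22,0],[24,6],[28,20],[29,0],[47,16],[49,0]]
[[7,11],[22,0],[24,20],[29,0],[47,16],[49,0]]
[[7,11],[18,16],[24,20],[29,0],[47,16],[49,0]]
[[7,11],[14,15],[18,16],[24,20],[29,0],[47,16],[49,0]]
[[7,11],[14,15],[18,16],[24,20],[29,18],[49,0]]
[[7,11],[14,15],[18,16],[24,20],[29,18],[49,0]]
[[7,11],[14,15],[18,16],[24,20],[29,18],[49,0]]
[[7,11],[14,15],[18,16],[24,20],[29,18],[49,0]]
[[7,11],[14,15],[18,16],[24,20],[29,18],[49,0]]
[[7,11],[14,15],[18,16],[24,20],[29,18],[49,0]]
[[7,11],[14,15],[18,16],[24,20],[29,18],[49,0]]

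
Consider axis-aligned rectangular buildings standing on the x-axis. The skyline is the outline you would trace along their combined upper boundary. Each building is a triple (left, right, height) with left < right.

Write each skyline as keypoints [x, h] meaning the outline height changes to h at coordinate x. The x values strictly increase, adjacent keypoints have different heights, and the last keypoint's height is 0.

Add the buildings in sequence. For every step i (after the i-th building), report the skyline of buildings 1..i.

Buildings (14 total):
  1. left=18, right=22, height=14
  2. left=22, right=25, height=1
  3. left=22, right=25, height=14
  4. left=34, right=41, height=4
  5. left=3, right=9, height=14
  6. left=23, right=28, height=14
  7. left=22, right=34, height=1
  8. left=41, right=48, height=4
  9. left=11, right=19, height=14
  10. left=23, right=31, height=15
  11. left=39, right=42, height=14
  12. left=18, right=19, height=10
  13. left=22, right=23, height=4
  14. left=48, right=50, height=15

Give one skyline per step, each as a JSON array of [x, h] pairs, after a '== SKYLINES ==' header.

== SKYLINES ==
[[18,14],[22,0]]
[[18,14],[22,1],[25,0]]
[[18,14],[25,0]]
[[18,14],[25,0],[34,4],[41,0]]
[[3,14],[9,0],[18,14],[25,0],[34,4],[41,0]]
[[3,14],[9,0],[18,14],[28,0],[34,4],[41,0]]
[[3,14],[9,0],[18,14],[28,1],[34,4],[41,0]]
[[3,14],[9,0],[18,14],[28,1],[34,4],[48,0]]
[[3,14],[9,0],[11,14],[28,1],[34,4],[48,0]]
[[3,14],[9,0],[11,14],[23,15],[31,1],[34,4],[48,0]]
[[3,14],[9,0],[11,14],[23,15],[31,1],[34,4],[39,14],[42,4],[48,0]]
[[3,14],[9,0],[11,14],[23,15],[31,1],[34,4],[39,14],[42,4],[48,0]]
[[3,14],[9,0],[11,14],[23,15],[31,1],[34,4],[39,14],[42,4],[48,0]]
[[3,14],[9,0],[11,14],[23,15],[31,1],[34,4],[39,14],[42,4],[48,15],[50,0]]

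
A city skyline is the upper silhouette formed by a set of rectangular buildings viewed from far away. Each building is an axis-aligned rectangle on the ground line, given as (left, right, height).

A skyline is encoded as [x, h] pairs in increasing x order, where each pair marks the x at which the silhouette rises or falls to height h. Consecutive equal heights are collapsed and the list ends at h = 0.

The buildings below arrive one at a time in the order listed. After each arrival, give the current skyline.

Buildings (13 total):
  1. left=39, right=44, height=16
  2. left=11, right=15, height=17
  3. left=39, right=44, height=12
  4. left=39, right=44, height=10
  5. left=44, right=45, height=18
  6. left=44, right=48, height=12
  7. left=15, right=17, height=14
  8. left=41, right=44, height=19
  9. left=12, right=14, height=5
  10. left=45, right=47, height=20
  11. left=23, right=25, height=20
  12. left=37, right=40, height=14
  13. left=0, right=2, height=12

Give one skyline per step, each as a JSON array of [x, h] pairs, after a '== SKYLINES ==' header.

== SKYLINES ==
[[39,16],[44,0]]
[[11,17],[15,0],[39,16],[44,0]]
[[11,17],[15,0],[39,16],[44,0]]
[[11,17],[15,0],[39,16],[44,0]]
[[11,17],[15,0],[39,16],[44,18],[45,0]]
[[11,17],[15,0],[39,16],[44,18],[45,12],[48,0]]
[[11,17],[15,14],[17,0],[39,16],[44,18],[45,12],[48,0]]
[[11,17],[15,14],[17,0],[39,16],[41,19],[44,18],[45,12],[48,0]]
[[11,17],[15,14],[17,0],[39,16],[41,19],[44,18],[45,12],[48,0]]
[[11,17],[15,14],[17,0],[39,16],[41,19],[44,18],[45,20],[47,12],[48,0]]
[[11,17],[15,14],[17,0],[23,20],[25,0],[39,16],[41,19],[44,18],[45,20],[47,12],[48,0]]
[[11,17],[15,14],[17,0],[23,20],[25,0],[37,14],[39,16],[41,19],[44,18],[45,20],[47,12],[48,0]]
[[0,12],[2,0],[11,17],[15,14],[17,0],[23,20],[25,0],[37,14],[39,16],[41,19],[44,18],[45,20],[47,12],[48,0]]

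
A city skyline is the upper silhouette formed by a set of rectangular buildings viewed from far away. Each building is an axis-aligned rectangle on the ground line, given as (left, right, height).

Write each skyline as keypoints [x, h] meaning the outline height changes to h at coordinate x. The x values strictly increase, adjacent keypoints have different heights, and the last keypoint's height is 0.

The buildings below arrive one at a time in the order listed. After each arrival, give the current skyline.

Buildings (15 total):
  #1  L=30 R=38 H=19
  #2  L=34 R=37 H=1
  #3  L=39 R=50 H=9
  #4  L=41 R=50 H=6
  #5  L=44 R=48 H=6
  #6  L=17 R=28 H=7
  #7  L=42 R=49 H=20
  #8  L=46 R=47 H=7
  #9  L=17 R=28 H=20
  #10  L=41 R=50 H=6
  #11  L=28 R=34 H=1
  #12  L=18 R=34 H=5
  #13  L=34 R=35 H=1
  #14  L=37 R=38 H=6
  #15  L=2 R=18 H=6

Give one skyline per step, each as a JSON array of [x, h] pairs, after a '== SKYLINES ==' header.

== SKYLINES ==
[[30,19],[38,0]]
[[30,19],[38,0]]
[[30,19],[38,0],[39,9],[50,0]]
[[30,19],[38,0],[39,9],[50,0]]
[[30,19],[38,0],[39,9],[50,0]]
[[17,7],[28,0],[30,19],[38,0],[39,9],[50,0]]
[[17,7],[28,0],[30,19],[38,0],[39,9],[42,20],[49,9],[50,0]]
[[17,7],[28,0],[30,19],[38,0],[39,9],[42,20],[49,9],[50,0]]
[[17,20],[28,0],[30,19],[38,0],[39,9],[42,20],[49,9],[50,0]]
[[17,20],[28,0],[30,19],[38,0],[39,9],[42,20],[49,9],[50,0]]
[[17,20],[28,1],[30,19],[38,0],[39,9],[42,20],[49,9],[50,0]]
[[17,20],[28,5],[30,19],[38,0],[39,9],[42,20],[49,9],[50,0]]
[[17,20],[28,5],[30,19],[38,0],[39,9],[42,20],[49,9],[50,0]]
[[17,20],[28,5],[30,19],[38,0],[39,9],[42,20],[49,9],[50,0]]
[[2,6],[17,20],[28,5],[30,19],[38,0],[39,9],[42,20],[49,9],[50,0]]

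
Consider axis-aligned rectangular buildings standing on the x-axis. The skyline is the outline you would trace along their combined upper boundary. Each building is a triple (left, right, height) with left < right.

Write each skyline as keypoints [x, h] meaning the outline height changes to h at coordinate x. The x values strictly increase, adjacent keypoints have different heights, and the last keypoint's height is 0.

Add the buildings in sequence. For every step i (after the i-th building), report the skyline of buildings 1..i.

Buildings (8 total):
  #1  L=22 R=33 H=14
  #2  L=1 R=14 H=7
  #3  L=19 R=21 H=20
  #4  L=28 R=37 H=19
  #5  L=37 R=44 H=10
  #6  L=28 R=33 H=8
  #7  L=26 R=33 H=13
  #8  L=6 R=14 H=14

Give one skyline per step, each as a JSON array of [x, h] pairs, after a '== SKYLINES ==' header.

== SKYLINES ==
[[22,14],[33,0]]
[[1,7],[14,0],[22,14],[33,0]]
[[1,7],[14,0],[19,20],[21,0],[22,14],[33,0]]
[[1,7],[14,0],[19,20],[21,0],[22,14],[28,19],[37,0]]
[[1,7],[14,0],[19,20],[21,0],[22,14],[28,19],[37,10],[44,0]]
[[1,7],[14,0],[19,20],[21,0],[22,14],[28,19],[37,10],[44,0]]
[[1,7],[14,0],[19,20],[21,0],[22,14],[28,19],[37,10],[44,0]]
[[1,7],[6,14],[14,0],[19,20],[21,0],[22,14],[28,19],[37,10],[44,0]]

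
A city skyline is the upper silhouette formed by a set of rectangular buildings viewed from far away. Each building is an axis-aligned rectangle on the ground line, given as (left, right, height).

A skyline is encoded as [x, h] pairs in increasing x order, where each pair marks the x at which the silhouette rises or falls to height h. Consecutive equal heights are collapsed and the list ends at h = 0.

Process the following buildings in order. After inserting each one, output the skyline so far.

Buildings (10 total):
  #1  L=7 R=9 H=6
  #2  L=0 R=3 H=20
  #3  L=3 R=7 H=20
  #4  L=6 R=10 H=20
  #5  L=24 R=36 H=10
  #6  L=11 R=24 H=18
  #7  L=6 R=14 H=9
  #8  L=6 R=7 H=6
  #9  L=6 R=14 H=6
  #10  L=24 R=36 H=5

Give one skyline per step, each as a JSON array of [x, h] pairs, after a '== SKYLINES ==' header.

== SKYLINES ==
[[7,6],[9,0]]
[[0,20],[3,0],[7,6],[9,0]]
[[0,20],[7,6],[9,0]]
[[0,20],[10,0]]
[[0,20],[10,0],[24,10],[36,0]]
[[0,20],[10,0],[11,18],[24,10],[36,0]]
[[0,20],[10,9],[11,18],[24,10],[36,0]]
[[0,20],[10,9],[11,18],[24,10],[36,0]]
[[0,20],[10,9],[11,18],[24,10],[36,0]]
[[0,20],[10,9],[11,18],[24,10],[36,0]]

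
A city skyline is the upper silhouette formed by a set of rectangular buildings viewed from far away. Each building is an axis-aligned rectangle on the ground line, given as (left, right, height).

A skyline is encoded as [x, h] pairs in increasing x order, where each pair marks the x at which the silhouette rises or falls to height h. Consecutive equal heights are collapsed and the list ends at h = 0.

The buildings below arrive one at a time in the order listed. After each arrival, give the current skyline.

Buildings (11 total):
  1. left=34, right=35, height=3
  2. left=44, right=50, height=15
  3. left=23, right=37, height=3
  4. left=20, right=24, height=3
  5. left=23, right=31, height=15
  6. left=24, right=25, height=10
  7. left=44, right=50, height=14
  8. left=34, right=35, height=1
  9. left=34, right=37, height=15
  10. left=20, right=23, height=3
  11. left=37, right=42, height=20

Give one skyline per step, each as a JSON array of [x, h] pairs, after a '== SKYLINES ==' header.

== SKYLINES ==
[[34,3],[35,0]]
[[34,3],[35,0],[44,15],[50,0]]
[[23,3],[37,0],[44,15],[50,0]]
[[20,3],[37,0],[44,15],[50,0]]
[[20,3],[23,15],[31,3],[37,0],[44,15],[50,0]]
[[20,3],[23,15],[31,3],[37,0],[44,15],[50,0]]
[[20,3],[23,15],[31,3],[37,0],[44,15],[50,0]]
[[20,3],[23,15],[31,3],[37,0],[44,15],[50,0]]
[[20,3],[23,15],[31,3],[34,15],[37,0],[44,15],[50,0]]
[[20,3],[23,15],[31,3],[34,15],[37,0],[44,15],[50,0]]
[[20,3],[23,15],[31,3],[34,15],[37,20],[42,0],[44,15],[50,0]]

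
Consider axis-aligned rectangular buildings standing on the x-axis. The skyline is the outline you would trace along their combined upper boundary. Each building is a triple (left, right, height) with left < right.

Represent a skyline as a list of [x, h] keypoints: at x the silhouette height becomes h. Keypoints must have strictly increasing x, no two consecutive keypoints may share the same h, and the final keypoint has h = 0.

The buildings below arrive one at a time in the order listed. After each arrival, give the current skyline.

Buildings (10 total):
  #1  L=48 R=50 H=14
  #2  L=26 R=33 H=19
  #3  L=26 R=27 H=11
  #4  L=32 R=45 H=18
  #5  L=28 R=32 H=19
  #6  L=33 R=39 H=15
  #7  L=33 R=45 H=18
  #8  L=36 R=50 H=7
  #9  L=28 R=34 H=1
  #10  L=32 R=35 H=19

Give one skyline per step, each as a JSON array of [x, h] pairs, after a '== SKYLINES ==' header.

== SKYLINES ==
[[48,14],[50,0]]
[[26,19],[33,0],[48,14],[50,0]]
[[26,19],[33,0],[48,14],[50,0]]
[[26,19],[33,18],[45,0],[48,14],[50,0]]
[[26,19],[33,18],[45,0],[48,14],[50,0]]
[[26,19],[33,18],[45,0],[48,14],[50,0]]
[[26,19],[33,18],[45,0],[48,14],[50,0]]
[[26,19],[33,18],[45,7],[48,14],[50,0]]
[[26,19],[33,18],[45,7],[48,14],[50,0]]
[[26,19],[35,18],[45,7],[48,14],[50,0]]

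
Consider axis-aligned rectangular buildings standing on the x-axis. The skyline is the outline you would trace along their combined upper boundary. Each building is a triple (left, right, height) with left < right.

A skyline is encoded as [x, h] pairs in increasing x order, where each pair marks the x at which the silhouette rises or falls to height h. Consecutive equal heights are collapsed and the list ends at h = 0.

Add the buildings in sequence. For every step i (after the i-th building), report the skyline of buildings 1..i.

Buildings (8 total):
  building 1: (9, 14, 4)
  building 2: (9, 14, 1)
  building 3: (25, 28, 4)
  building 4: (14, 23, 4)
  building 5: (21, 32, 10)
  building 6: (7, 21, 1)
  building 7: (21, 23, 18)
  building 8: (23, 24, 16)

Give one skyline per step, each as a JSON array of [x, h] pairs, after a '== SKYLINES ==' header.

== SKYLINES ==
[[9,4],[14,0]]
[[9,4],[14,0]]
[[9,4],[14,0],[25,4],[28,0]]
[[9,4],[23,0],[25,4],[28,0]]
[[9,4],[21,10],[32,0]]
[[7,1],[9,4],[21,10],[32,0]]
[[7,1],[9,4],[21,18],[23,10],[32,0]]
[[7,1],[9,4],[21,18],[23,16],[24,10],[32,0]]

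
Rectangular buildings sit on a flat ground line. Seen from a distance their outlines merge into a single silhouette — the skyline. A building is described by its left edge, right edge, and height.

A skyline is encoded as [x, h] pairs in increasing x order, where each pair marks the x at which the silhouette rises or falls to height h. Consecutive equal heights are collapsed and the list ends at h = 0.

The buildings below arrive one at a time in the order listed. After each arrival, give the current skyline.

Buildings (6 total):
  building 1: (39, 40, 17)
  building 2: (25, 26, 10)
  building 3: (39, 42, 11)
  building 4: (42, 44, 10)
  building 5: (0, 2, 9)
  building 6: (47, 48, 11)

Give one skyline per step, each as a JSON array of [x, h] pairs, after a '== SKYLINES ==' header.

== SKYLINES ==
[[39,17],[40,0]]
[[25,10],[26,0],[39,17],[40,0]]
[[25,10],[26,0],[39,17],[40,11],[42,0]]
[[25,10],[26,0],[39,17],[40,11],[42,10],[44,0]]
[[0,9],[2,0],[25,10],[26,0],[39,17],[40,11],[42,10],[44,0]]
[[0,9],[2,0],[25,10],[26,0],[39,17],[40,11],[42,10],[44,0],[47,11],[48,0]]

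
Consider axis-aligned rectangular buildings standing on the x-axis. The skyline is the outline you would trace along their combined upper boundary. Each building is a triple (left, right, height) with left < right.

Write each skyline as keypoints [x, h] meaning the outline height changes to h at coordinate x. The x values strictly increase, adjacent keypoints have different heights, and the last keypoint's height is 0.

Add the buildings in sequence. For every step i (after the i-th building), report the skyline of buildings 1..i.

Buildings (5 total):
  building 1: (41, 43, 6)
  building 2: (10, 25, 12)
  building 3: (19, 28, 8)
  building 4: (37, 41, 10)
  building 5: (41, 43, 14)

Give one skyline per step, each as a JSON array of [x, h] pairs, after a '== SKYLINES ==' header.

== SKYLINES ==
[[41,6],[43,0]]
[[10,12],[25,0],[41,6],[43,0]]
[[10,12],[25,8],[28,0],[41,6],[43,0]]
[[10,12],[25,8],[28,0],[37,10],[41,6],[43,0]]
[[10,12],[25,8],[28,0],[37,10],[41,14],[43,0]]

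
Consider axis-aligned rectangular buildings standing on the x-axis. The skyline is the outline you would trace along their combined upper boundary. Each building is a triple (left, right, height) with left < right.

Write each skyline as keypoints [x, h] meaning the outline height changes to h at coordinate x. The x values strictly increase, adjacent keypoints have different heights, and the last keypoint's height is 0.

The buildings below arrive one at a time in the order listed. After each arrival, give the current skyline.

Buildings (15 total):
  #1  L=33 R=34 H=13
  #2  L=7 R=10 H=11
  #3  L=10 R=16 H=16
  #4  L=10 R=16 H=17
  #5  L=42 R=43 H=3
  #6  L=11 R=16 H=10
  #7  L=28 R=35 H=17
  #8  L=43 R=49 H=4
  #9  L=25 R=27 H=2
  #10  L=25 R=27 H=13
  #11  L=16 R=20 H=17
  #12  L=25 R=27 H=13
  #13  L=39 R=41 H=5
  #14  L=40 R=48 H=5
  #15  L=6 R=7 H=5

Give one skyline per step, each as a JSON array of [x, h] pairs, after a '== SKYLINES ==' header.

== SKYLINES ==
[[33,13],[34,0]]
[[7,11],[10,0],[33,13],[34,0]]
[[7,11],[10,16],[16,0],[33,13],[34,0]]
[[7,11],[10,17],[16,0],[33,13],[34,0]]
[[7,11],[10,17],[16,0],[33,13],[34,0],[42,3],[43,0]]
[[7,11],[10,17],[16,0],[33,13],[34,0],[42,3],[43,0]]
[[7,11],[10,17],[16,0],[28,17],[35,0],[42,3],[43,0]]
[[7,11],[10,17],[16,0],[28,17],[35,0],[42,3],[43,4],[49,0]]
[[7,11],[10,17],[16,0],[25,2],[27,0],[28,17],[35,0],[42,3],[43,4],[49,0]]
[[7,11],[10,17],[16,0],[25,13],[27,0],[28,17],[35,0],[42,3],[43,4],[49,0]]
[[7,11],[10,17],[20,0],[25,13],[27,0],[28,17],[35,0],[42,3],[43,4],[49,0]]
[[7,11],[10,17],[20,0],[25,13],[27,0],[28,17],[35,0],[42,3],[43,4],[49,0]]
[[7,11],[10,17],[20,0],[25,13],[27,0],[28,17],[35,0],[39,5],[41,0],[42,3],[43,4],[49,0]]
[[7,11],[10,17],[20,0],[25,13],[27,0],[28,17],[35,0],[39,5],[48,4],[49,0]]
[[6,5],[7,11],[10,17],[20,0],[25,13],[27,0],[28,17],[35,0],[39,5],[48,4],[49,0]]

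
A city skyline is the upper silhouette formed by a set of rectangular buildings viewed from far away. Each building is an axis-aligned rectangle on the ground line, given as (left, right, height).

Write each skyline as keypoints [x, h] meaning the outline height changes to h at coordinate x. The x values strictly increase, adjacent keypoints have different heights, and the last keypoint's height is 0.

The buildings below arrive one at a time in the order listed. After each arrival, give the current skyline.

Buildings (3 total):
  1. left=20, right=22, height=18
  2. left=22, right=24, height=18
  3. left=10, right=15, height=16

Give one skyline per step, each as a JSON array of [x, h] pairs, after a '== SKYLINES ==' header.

== SKYLINES ==
[[20,18],[22,0]]
[[20,18],[24,0]]
[[10,16],[15,0],[20,18],[24,0]]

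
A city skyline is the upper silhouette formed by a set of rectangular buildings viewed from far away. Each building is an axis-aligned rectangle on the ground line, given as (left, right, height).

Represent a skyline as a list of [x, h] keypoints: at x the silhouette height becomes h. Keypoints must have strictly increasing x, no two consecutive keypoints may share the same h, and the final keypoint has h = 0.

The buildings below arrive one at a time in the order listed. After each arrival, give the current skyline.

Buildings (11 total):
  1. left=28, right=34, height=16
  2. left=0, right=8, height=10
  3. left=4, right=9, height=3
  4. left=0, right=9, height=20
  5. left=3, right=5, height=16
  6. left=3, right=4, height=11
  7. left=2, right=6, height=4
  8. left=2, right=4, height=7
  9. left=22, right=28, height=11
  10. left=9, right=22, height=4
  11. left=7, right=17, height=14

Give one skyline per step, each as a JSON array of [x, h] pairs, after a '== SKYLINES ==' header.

== SKYLINES ==
[[28,16],[34,0]]
[[0,10],[8,0],[28,16],[34,0]]
[[0,10],[8,3],[9,0],[28,16],[34,0]]
[[0,20],[9,0],[28,16],[34,0]]
[[0,20],[9,0],[28,16],[34,0]]
[[0,20],[9,0],[28,16],[34,0]]
[[0,20],[9,0],[28,16],[34,0]]
[[0,20],[9,0],[28,16],[34,0]]
[[0,20],[9,0],[22,11],[28,16],[34,0]]
[[0,20],[9,4],[22,11],[28,16],[34,0]]
[[0,20],[9,14],[17,4],[22,11],[28,16],[34,0]]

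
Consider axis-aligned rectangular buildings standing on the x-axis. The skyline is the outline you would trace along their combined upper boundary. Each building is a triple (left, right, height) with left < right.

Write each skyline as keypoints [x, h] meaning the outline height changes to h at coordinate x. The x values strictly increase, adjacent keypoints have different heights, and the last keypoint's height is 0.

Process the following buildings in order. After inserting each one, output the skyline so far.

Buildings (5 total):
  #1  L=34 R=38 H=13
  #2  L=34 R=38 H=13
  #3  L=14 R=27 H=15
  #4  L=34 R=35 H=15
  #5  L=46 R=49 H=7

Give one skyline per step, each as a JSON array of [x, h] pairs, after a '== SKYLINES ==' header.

== SKYLINES ==
[[34,13],[38,0]]
[[34,13],[38,0]]
[[14,15],[27,0],[34,13],[38,0]]
[[14,15],[27,0],[34,15],[35,13],[38,0]]
[[14,15],[27,0],[34,15],[35,13],[38,0],[46,7],[49,0]]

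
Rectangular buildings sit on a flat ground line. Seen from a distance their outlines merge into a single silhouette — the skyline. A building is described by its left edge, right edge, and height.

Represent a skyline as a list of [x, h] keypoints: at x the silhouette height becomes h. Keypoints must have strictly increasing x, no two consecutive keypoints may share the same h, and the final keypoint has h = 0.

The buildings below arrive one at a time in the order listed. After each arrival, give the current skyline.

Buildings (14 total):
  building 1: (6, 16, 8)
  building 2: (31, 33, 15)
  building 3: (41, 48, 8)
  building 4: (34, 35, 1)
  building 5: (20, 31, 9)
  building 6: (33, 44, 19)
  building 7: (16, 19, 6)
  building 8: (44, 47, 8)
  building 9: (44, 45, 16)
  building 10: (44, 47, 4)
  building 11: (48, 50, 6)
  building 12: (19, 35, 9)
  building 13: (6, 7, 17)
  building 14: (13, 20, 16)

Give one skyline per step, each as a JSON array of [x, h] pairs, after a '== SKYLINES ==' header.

== SKYLINES ==
[[6,8],[16,0]]
[[6,8],[16,0],[31,15],[33,0]]
[[6,8],[16,0],[31,15],[33,0],[41,8],[48,0]]
[[6,8],[16,0],[31,15],[33,0],[34,1],[35,0],[41,8],[48,0]]
[[6,8],[16,0],[20,9],[31,15],[33,0],[34,1],[35,0],[41,8],[48,0]]
[[6,8],[16,0],[20,9],[31,15],[33,19],[44,8],[48,0]]
[[6,8],[16,6],[19,0],[20,9],[31,15],[33,19],[44,8],[48,0]]
[[6,8],[16,6],[19,0],[20,9],[31,15],[33,19],[44,8],[48,0]]
[[6,8],[16,6],[19,0],[20,9],[31,15],[33,19],[44,16],[45,8],[48,0]]
[[6,8],[16,6],[19,0],[20,9],[31,15],[33,19],[44,16],[45,8],[48,0]]
[[6,8],[16,6],[19,0],[20,9],[31,15],[33,19],[44,16],[45,8],[48,6],[50,0]]
[[6,8],[16,6],[19,9],[31,15],[33,19],[44,16],[45,8],[48,6],[50,0]]
[[6,17],[7,8],[16,6],[19,9],[31,15],[33,19],[44,16],[45,8],[48,6],[50,0]]
[[6,17],[7,8],[13,16],[20,9],[31,15],[33,19],[44,16],[45,8],[48,6],[50,0]]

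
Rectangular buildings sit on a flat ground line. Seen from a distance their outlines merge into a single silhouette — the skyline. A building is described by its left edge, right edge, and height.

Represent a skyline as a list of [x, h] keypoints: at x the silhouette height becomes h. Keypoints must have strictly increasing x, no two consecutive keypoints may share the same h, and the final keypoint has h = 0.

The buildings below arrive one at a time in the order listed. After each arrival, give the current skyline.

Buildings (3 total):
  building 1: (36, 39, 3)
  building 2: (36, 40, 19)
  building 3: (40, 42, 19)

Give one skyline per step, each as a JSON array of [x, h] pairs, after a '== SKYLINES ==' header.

== SKYLINES ==
[[36,3],[39,0]]
[[36,19],[40,0]]
[[36,19],[42,0]]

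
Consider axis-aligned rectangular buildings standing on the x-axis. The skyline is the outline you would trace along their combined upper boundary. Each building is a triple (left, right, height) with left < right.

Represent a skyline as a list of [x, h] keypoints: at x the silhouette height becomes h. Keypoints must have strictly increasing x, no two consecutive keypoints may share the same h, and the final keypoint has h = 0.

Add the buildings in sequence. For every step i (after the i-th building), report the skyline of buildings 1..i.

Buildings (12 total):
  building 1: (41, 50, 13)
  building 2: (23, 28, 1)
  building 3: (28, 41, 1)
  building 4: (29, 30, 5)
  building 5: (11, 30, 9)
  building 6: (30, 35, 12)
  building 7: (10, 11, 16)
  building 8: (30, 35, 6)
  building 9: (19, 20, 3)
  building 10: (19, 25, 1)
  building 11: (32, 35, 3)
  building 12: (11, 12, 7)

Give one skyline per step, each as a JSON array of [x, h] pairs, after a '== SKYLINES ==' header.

== SKYLINES ==
[[41,13],[50,0]]
[[23,1],[28,0],[41,13],[50,0]]
[[23,1],[41,13],[50,0]]
[[23,1],[29,5],[30,1],[41,13],[50,0]]
[[11,9],[30,1],[41,13],[50,0]]
[[11,9],[30,12],[35,1],[41,13],[50,0]]
[[10,16],[11,9],[30,12],[35,1],[41,13],[50,0]]
[[10,16],[11,9],[30,12],[35,1],[41,13],[50,0]]
[[10,16],[11,9],[30,12],[35,1],[41,13],[50,0]]
[[10,16],[11,9],[30,12],[35,1],[41,13],[50,0]]
[[10,16],[11,9],[30,12],[35,1],[41,13],[50,0]]
[[10,16],[11,9],[30,12],[35,1],[41,13],[50,0]]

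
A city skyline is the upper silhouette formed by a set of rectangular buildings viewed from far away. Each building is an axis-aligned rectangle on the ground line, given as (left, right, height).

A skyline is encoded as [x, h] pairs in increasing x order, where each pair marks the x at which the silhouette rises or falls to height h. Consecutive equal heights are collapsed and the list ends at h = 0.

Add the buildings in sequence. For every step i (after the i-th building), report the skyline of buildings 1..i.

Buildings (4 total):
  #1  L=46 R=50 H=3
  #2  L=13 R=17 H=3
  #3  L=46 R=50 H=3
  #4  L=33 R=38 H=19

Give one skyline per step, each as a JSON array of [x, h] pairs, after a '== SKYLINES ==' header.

== SKYLINES ==
[[46,3],[50,0]]
[[13,3],[17,0],[46,3],[50,0]]
[[13,3],[17,0],[46,3],[50,0]]
[[13,3],[17,0],[33,19],[38,0],[46,3],[50,0]]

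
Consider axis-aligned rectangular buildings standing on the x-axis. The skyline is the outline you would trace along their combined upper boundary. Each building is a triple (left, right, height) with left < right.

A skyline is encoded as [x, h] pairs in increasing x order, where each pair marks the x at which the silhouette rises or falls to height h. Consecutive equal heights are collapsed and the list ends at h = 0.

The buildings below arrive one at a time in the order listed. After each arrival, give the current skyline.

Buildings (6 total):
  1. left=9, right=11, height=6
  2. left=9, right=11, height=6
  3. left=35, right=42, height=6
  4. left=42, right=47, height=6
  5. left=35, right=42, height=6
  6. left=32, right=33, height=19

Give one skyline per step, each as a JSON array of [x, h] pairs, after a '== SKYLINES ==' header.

== SKYLINES ==
[[9,6],[11,0]]
[[9,6],[11,0]]
[[9,6],[11,0],[35,6],[42,0]]
[[9,6],[11,0],[35,6],[47,0]]
[[9,6],[11,0],[35,6],[47,0]]
[[9,6],[11,0],[32,19],[33,0],[35,6],[47,0]]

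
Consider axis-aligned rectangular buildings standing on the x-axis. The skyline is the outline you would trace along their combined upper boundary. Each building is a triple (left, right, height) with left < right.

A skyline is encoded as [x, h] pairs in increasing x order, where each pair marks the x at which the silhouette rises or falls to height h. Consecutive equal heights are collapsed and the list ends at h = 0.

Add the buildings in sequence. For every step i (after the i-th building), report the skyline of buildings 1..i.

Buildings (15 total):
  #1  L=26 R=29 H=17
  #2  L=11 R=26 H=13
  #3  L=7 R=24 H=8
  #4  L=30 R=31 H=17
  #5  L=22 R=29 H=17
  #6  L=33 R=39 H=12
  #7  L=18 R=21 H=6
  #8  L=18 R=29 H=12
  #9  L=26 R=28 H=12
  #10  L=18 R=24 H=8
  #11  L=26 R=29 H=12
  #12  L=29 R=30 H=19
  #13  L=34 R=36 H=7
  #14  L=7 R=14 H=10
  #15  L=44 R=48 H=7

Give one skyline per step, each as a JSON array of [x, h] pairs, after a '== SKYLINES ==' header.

== SKYLINES ==
[[26,17],[29,0]]
[[11,13],[26,17],[29,0]]
[[7,8],[11,13],[26,17],[29,0]]
[[7,8],[11,13],[26,17],[29,0],[30,17],[31,0]]
[[7,8],[11,13],[22,17],[29,0],[30,17],[31,0]]
[[7,8],[11,13],[22,17],[29,0],[30,17],[31,0],[33,12],[39,0]]
[[7,8],[11,13],[22,17],[29,0],[30,17],[31,0],[33,12],[39,0]]
[[7,8],[11,13],[22,17],[29,0],[30,17],[31,0],[33,12],[39,0]]
[[7,8],[11,13],[22,17],[29,0],[30,17],[31,0],[33,12],[39,0]]
[[7,8],[11,13],[22,17],[29,0],[30,17],[31,0],[33,12],[39,0]]
[[7,8],[11,13],[22,17],[29,0],[30,17],[31,0],[33,12],[39,0]]
[[7,8],[11,13],[22,17],[29,19],[30,17],[31,0],[33,12],[39,0]]
[[7,8],[11,13],[22,17],[29,19],[30,17],[31,0],[33,12],[39,0]]
[[7,10],[11,13],[22,17],[29,19],[30,17],[31,0],[33,12],[39,0]]
[[7,10],[11,13],[22,17],[29,19],[30,17],[31,0],[33,12],[39,0],[44,7],[48,0]]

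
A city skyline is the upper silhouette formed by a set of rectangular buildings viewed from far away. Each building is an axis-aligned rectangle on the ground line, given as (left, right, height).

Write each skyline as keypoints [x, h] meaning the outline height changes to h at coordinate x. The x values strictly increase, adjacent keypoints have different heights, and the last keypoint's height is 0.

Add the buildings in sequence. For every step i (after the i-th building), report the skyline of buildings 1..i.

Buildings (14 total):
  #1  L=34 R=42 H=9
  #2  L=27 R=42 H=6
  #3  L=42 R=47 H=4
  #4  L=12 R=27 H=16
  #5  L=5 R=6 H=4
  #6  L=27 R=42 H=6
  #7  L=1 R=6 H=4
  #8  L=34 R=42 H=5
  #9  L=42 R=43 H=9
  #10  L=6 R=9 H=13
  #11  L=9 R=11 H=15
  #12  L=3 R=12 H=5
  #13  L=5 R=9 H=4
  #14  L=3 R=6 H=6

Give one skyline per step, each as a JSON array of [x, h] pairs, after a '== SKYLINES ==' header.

== SKYLINES ==
[[34,9],[42,0]]
[[27,6],[34,9],[42,0]]
[[27,6],[34,9],[42,4],[47,0]]
[[12,16],[27,6],[34,9],[42,4],[47,0]]
[[5,4],[6,0],[12,16],[27,6],[34,9],[42,4],[47,0]]
[[5,4],[6,0],[12,16],[27,6],[34,9],[42,4],[47,0]]
[[1,4],[6,0],[12,16],[27,6],[34,9],[42,4],[47,0]]
[[1,4],[6,0],[12,16],[27,6],[34,9],[42,4],[47,0]]
[[1,4],[6,0],[12,16],[27,6],[34,9],[43,4],[47,0]]
[[1,4],[6,13],[9,0],[12,16],[27,6],[34,9],[43,4],[47,0]]
[[1,4],[6,13],[9,15],[11,0],[12,16],[27,6],[34,9],[43,4],[47,0]]
[[1,4],[3,5],[6,13],[9,15],[11,5],[12,16],[27,6],[34,9],[43,4],[47,0]]
[[1,4],[3,5],[6,13],[9,15],[11,5],[12,16],[27,6],[34,9],[43,4],[47,0]]
[[1,4],[3,6],[6,13],[9,15],[11,5],[12,16],[27,6],[34,9],[43,4],[47,0]]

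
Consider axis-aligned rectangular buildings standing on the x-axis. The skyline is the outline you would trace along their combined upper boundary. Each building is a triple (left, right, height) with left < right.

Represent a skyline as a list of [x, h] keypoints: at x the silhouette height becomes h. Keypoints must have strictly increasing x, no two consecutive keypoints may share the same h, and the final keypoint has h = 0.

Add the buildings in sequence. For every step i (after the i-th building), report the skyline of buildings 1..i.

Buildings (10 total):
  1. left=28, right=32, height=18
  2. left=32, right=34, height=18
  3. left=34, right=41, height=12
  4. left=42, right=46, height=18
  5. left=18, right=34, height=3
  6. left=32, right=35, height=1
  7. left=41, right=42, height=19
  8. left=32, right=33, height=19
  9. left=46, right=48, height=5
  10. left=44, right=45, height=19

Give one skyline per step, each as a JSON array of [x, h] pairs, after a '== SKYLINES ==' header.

== SKYLINES ==
[[28,18],[32,0]]
[[28,18],[34,0]]
[[28,18],[34,12],[41,0]]
[[28,18],[34,12],[41,0],[42,18],[46,0]]
[[18,3],[28,18],[34,12],[41,0],[42,18],[46,0]]
[[18,3],[28,18],[34,12],[41,0],[42,18],[46,0]]
[[18,3],[28,18],[34,12],[41,19],[42,18],[46,0]]
[[18,3],[28,18],[32,19],[33,18],[34,12],[41,19],[42,18],[46,0]]
[[18,3],[28,18],[32,19],[33,18],[34,12],[41,19],[42,18],[46,5],[48,0]]
[[18,3],[28,18],[32,19],[33,18],[34,12],[41,19],[42,18],[44,19],[45,18],[46,5],[48,0]]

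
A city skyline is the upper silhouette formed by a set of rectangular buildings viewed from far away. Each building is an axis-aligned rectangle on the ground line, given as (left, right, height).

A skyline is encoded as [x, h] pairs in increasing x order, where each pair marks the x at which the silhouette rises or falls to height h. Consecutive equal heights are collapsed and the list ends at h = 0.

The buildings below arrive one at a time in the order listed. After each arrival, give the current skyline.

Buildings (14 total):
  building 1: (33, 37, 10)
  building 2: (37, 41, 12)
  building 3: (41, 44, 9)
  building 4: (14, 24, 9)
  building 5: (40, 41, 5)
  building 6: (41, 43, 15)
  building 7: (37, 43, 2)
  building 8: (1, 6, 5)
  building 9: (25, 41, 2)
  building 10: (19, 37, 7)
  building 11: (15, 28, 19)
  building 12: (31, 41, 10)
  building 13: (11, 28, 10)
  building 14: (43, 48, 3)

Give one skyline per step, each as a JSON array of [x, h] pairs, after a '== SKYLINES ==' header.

== SKYLINES ==
[[33,10],[37,0]]
[[33,10],[37,12],[41,0]]
[[33,10],[37,12],[41,9],[44,0]]
[[14,9],[24,0],[33,10],[37,12],[41,9],[44,0]]
[[14,9],[24,0],[33,10],[37,12],[41,9],[44,0]]
[[14,9],[24,0],[33,10],[37,12],[41,15],[43,9],[44,0]]
[[14,9],[24,0],[33,10],[37,12],[41,15],[43,9],[44,0]]
[[1,5],[6,0],[14,9],[24,0],[33,10],[37,12],[41,15],[43,9],[44,0]]
[[1,5],[6,0],[14,9],[24,0],[25,2],[33,10],[37,12],[41,15],[43,9],[44,0]]
[[1,5],[6,0],[14,9],[24,7],[33,10],[37,12],[41,15],[43,9],[44,0]]
[[1,5],[6,0],[14,9],[15,19],[28,7],[33,10],[37,12],[41,15],[43,9],[44,0]]
[[1,5],[6,0],[14,9],[15,19],[28,7],[31,10],[37,12],[41,15],[43,9],[44,0]]
[[1,5],[6,0],[11,10],[15,19],[28,7],[31,10],[37,12],[41,15],[43,9],[44,0]]
[[1,5],[6,0],[11,10],[15,19],[28,7],[31,10],[37,12],[41,15],[43,9],[44,3],[48,0]]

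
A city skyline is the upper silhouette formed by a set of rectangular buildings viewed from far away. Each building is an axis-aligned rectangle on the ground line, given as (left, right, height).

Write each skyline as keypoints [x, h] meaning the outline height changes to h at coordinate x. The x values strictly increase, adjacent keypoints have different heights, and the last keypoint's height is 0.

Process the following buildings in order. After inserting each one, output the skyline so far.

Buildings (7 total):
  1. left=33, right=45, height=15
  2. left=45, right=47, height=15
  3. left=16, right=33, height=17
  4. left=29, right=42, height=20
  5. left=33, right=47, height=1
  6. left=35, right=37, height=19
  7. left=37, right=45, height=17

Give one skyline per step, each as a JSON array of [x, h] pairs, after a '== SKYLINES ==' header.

== SKYLINES ==
[[33,15],[45,0]]
[[33,15],[47,0]]
[[16,17],[33,15],[47,0]]
[[16,17],[29,20],[42,15],[47,0]]
[[16,17],[29,20],[42,15],[47,0]]
[[16,17],[29,20],[42,15],[47,0]]
[[16,17],[29,20],[42,17],[45,15],[47,0]]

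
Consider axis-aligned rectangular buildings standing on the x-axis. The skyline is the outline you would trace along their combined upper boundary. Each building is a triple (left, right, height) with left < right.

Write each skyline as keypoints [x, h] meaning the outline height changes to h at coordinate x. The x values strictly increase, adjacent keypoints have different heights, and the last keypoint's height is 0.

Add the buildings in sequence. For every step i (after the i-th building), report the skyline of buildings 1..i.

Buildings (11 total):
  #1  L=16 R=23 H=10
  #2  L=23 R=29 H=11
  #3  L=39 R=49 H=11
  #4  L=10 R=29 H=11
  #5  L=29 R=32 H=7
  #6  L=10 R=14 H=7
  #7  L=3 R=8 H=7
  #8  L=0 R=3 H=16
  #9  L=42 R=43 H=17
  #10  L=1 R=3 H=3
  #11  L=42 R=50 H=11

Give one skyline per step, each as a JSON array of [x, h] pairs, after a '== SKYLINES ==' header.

== SKYLINES ==
[[16,10],[23,0]]
[[16,10],[23,11],[29,0]]
[[16,10],[23,11],[29,0],[39,11],[49,0]]
[[10,11],[29,0],[39,11],[49,0]]
[[10,11],[29,7],[32,0],[39,11],[49,0]]
[[10,11],[29,7],[32,0],[39,11],[49,0]]
[[3,7],[8,0],[10,11],[29,7],[32,0],[39,11],[49,0]]
[[0,16],[3,7],[8,0],[10,11],[29,7],[32,0],[39,11],[49,0]]
[[0,16],[3,7],[8,0],[10,11],[29,7],[32,0],[39,11],[42,17],[43,11],[49,0]]
[[0,16],[3,7],[8,0],[10,11],[29,7],[32,0],[39,11],[42,17],[43,11],[49,0]]
[[0,16],[3,7],[8,0],[10,11],[29,7],[32,0],[39,11],[42,17],[43,11],[50,0]]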